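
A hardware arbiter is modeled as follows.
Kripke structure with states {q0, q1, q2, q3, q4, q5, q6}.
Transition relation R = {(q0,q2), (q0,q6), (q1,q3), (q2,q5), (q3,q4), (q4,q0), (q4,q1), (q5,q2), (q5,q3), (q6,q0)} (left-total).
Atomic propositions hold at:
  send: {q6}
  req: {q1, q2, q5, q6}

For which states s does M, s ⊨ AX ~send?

{q1, q2, q3, q4, q5, q6}

Sat(~send) = {q0, q1, q2, q3, q4, q5}
Sat(AX ~send) = {s : every successor in {q0, q1, q2, q3, q4, q5}} = {q1, q2, q3, q4, q5, q6}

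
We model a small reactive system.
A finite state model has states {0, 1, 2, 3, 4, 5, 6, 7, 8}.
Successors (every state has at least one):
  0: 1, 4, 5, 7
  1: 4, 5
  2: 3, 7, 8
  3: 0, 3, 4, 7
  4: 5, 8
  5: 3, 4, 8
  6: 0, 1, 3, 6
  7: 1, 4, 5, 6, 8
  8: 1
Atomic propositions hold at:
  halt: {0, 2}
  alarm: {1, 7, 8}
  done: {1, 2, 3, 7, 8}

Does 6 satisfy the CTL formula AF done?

AF done: least fixpoint, start Z0 = {1, 2, 3, 7, 8}, add states with every successor in Z. Already a fixed point.
Sat(AF done) = {1, 2, 3, 7, 8}
6 ∉ Sat(AF done) = {1, 2, 3, 7, 8}, so the formula does not hold at 6.

No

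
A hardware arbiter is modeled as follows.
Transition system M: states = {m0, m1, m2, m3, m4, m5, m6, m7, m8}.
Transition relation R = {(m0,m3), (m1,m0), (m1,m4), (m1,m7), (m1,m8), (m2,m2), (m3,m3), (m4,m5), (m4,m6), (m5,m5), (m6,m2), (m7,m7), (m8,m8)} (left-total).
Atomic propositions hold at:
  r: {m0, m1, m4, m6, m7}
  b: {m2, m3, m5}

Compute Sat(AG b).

{m2, m3, m5}

AG b: greatest fixpoint, start Z0 = {m2, m3, m5}, keep only states in Sat with every successor in Z. Already a fixed point.
Sat(AG b) = {m2, m3, m5}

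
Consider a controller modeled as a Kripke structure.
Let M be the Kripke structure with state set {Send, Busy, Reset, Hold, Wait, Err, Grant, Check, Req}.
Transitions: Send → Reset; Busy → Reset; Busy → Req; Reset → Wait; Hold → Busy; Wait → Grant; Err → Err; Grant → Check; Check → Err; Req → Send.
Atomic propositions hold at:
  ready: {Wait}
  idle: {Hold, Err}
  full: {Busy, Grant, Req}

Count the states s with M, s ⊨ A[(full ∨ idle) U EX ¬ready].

8

Sat(full ∨ idle) = {Busy, Hold, Err, Grant, Req}
Sat(¬ready) = {Send, Busy, Reset, Hold, Err, Grant, Check, Req}
Sat(EX ¬ready) = {s : some successor in {Send, Busy, Reset, Hold, Err, Grant, Check, Req}} = {Send, Busy, Hold, Wait, Err, Grant, Check, Req}
A[(full ∨ idle) U EX ¬ready]: least fixpoint, start Z0 = Sat(EX ¬ready) = {Send, Busy, Hold, Wait, Err, Grant, Check, Req}, add states in Sat(full ∨ idle) with every successor in Z. Already a fixed point.
Sat(A[(full ∨ idle) U EX ¬ready]) = {Send, Busy, Hold, Wait, Err, Grant, Check, Req}
|Sat(A[(full ∨ idle) U EX ¬ready])| = |{Send, Busy, Hold, Wait, Err, Grant, Check, Req}| = 8.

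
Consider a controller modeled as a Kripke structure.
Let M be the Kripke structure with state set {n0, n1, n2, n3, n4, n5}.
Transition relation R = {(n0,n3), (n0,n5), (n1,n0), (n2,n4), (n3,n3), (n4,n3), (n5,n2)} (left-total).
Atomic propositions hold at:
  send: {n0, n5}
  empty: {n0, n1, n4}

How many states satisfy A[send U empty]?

A[send U empty]: least fixpoint, start Z0 = Sat(empty) = {n0, n1, n4}, add states in Sat(send) with every successor in Z. Already a fixed point.
Sat(A[send U empty]) = {n0, n1, n4}
|Sat(A[send U empty])| = |{n0, n1, n4}| = 3.

3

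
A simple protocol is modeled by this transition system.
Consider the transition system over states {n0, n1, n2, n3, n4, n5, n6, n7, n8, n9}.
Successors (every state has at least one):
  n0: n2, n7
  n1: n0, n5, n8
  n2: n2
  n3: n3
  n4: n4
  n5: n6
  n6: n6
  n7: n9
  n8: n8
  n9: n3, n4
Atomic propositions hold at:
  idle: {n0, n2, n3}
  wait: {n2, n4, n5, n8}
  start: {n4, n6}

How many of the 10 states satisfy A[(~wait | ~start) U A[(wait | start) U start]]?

3

Sat(~wait) = {n0, n1, n3, n6, n7, n9}
Sat(~start) = {n0, n1, n2, n3, n5, n7, n8, n9}
Sat(~wait | ~start) = {n0, n1, n2, n3, n5, n6, n7, n8, n9}
Sat(wait | start) = {n2, n4, n5, n6, n8}
A[(wait | start) U start]: least fixpoint, start Z0 = Sat(start) = {n4, n6}, add states in Sat(wait | start) with every successor in Z. Z1 = {n4, n5, n6}; fixed.
Sat(A[(wait | start) U start]) = {n4, n5, n6}
A[(~wait | ~start) U A[(wait | start) U start]]: least fixpoint, start Z0 = Sat(A[(wait | start) U start]) = {n4, n5, n6}, add states in Sat(~wait | ~start) with every successor in Z. Already a fixed point.
Sat(A[(~wait | ~start) U A[(wait | start) U start]]) = {n4, n5, n6}
|Sat(A[(~wait | ~start) U A[(wait | start) U start]])| = |{n4, n5, n6}| = 3.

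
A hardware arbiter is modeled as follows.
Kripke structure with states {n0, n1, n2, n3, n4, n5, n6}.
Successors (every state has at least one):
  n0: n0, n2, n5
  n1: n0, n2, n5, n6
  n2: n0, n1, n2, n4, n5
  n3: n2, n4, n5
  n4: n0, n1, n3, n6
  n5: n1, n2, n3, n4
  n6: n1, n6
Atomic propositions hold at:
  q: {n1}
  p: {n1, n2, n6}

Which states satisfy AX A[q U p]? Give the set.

A[q U p]: least fixpoint, start Z0 = Sat(p) = {n1, n2, n6}, add states in Sat(q) with every successor in Z. Already a fixed point.
Sat(A[q U p]) = {n1, n2, n6}
Sat(AX A[q U p]) = {s : every successor in {n1, n2, n6}} = {n6}

{n6}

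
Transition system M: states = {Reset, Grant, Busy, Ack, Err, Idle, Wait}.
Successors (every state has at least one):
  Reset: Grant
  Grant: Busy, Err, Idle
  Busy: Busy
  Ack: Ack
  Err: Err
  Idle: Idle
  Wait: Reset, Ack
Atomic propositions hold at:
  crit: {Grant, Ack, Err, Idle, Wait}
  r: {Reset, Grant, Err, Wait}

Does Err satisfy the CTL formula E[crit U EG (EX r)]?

Yes

Sat(EX r) = {s : some successor in {Reset, Grant, Err, Wait}} = {Reset, Grant, Err, Wait}
EG (EX r): greatest fixpoint, start Z0 = {Reset, Grant, Err, Wait}, keep only states in Sat with some successor in Z. Already a fixed point.
Sat(EG (EX r)) = {Reset, Grant, Err, Wait}
E[crit U EG (EX r)]: least fixpoint, start Z0 = Sat(EG (EX r)) = {Reset, Grant, Err, Wait}, add states in Sat(crit) with some successor in Z. Already a fixed point.
Sat(E[crit U EG (EX r)]) = {Reset, Grant, Err, Wait}
Err ∈ Sat(E[crit U EG (EX r)]) = {Reset, Grant, Err, Wait}, so the formula holds at Err.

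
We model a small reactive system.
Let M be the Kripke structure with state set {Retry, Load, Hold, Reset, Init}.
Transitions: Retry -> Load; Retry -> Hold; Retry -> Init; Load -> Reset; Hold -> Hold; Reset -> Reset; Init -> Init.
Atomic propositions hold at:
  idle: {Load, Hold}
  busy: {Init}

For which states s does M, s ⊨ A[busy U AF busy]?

AF busy: least fixpoint, start Z0 = {Init}, add states with every successor in Z. Already a fixed point.
Sat(AF busy) = {Init}
A[busy U AF busy]: least fixpoint, start Z0 = Sat(AF busy) = {Init}, add states in Sat(busy) with every successor in Z. Already a fixed point.
Sat(A[busy U AF busy]) = {Init}

{Init}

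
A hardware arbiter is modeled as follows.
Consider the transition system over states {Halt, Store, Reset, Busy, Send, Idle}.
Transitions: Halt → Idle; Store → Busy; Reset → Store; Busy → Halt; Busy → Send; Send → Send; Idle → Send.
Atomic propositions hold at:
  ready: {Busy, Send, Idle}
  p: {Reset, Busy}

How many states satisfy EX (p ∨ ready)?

Sat(p ∨ ready) = {Reset, Busy, Send, Idle}
Sat(EX (p ∨ ready)) = {s : some successor in {Reset, Busy, Send, Idle}} = {Halt, Store, Busy, Send, Idle}
|Sat(EX (p ∨ ready))| = |{Halt, Store, Busy, Send, Idle}| = 5.

5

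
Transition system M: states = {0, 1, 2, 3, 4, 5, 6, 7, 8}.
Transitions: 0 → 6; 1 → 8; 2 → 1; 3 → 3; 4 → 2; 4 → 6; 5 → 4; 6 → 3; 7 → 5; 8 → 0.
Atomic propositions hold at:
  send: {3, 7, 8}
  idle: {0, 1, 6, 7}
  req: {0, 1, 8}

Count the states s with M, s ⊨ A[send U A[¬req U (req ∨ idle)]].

Sat(¬req) = {2, 3, 4, 5, 6, 7}
Sat(req ∨ idle) = {0, 1, 6, 7, 8}
A[¬req U (req ∨ idle)]: least fixpoint, start Z0 = Sat((req ∨ idle)) = {0, 1, 6, 7, 8}, add states in Sat(¬req) with every successor in Z. Z1 = {0, 1, 2, 6, 7, 8}; Z2 = {0, 1, 2, 4, 6, 7, 8}; Z3 = {0, 1, 2, 4, 5, 6, 7, 8}; fixed.
Sat(A[¬req U (req ∨ idle)]) = {0, 1, 2, 4, 5, 6, 7, 8}
A[send U A[¬req U (req ∨ idle)]]: least fixpoint, start Z0 = Sat(A[¬req U (req ∨ idle)]) = {0, 1, 2, 4, 5, 6, 7, 8}, add states in Sat(send) with every successor in Z. Already a fixed point.
Sat(A[send U A[¬req U (req ∨ idle)]]) = {0, 1, 2, 4, 5, 6, 7, 8}
|Sat(A[send U A[¬req U (req ∨ idle)]])| = |{0, 1, 2, 4, 5, 6, 7, 8}| = 8.

8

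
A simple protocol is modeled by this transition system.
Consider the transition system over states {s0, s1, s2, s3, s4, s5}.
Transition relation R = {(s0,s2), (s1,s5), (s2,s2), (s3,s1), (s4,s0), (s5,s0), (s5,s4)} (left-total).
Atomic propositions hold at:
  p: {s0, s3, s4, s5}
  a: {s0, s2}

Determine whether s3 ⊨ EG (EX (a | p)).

No

Sat(a | p) = {s0, s2, s3, s4, s5}
Sat(EX (a | p)) = {s : some successor in {s0, s2, s3, s4, s5}} = {s0, s1, s2, s4, s5}
EG (EX (a | p)): greatest fixpoint, start Z0 = {s0, s1, s2, s4, s5}, keep only states in Sat with some successor in Z. Already a fixed point.
Sat(EG (EX (a | p))) = {s0, s1, s2, s4, s5}
s3 ∉ Sat(EG (EX (a | p))) = {s0, s1, s2, s4, s5}, so the formula does not hold at s3.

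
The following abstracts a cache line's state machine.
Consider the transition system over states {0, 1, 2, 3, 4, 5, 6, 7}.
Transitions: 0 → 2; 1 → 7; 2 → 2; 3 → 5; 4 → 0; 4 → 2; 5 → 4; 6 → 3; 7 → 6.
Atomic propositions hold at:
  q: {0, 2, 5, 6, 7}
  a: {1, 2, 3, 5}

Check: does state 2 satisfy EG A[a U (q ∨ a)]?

Yes

Sat(q ∨ a) = {0, 1, 2, 3, 5, 6, 7}
A[a U (q ∨ a)]: least fixpoint, start Z0 = Sat((q ∨ a)) = {0, 1, 2, 3, 5, 6, 7}, add states in Sat(a) with every successor in Z. Already a fixed point.
Sat(A[a U (q ∨ a)]) = {0, 1, 2, 3, 5, 6, 7}
EG A[a U (q ∨ a)]: greatest fixpoint, start Z0 = {0, 1, 2, 3, 5, 6, 7}, keep only states in Sat with some successor in Z. Z1 = {0, 1, 2, 3, 6, 7}; Z2 = {0, 1, 2, 6, 7}; Z3 = {0, 1, 2, 7}; Z4 = {0, 1, 2}; Z5 = {0, 2}; fixed.
Sat(EG A[a U (q ∨ a)]) = {0, 2}
2 ∈ Sat(EG A[a U (q ∨ a)]) = {0, 2}, so the formula holds at 2.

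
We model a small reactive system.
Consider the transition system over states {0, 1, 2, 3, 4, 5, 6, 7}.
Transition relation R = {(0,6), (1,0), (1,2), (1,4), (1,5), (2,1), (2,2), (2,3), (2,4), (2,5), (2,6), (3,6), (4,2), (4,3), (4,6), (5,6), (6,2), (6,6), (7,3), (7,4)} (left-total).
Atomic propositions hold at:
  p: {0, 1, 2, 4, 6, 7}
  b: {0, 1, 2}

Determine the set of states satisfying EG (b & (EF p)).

EF p: least fixpoint, start Z0 = {0, 1, 2, 4, 6, 7}, add states with some successor in Z. Z1 = {0, 1, 2, 3, 4, 5, 6, 7}; fixed.
Sat(EF p) = {0, 1, 2, 3, 4, 5, 6, 7}
Sat(b & (EF p)) = {0, 1, 2}
EG (b & (EF p)): greatest fixpoint, start Z0 = {0, 1, 2}, keep only states in Sat with some successor in Z. Z1 = {1, 2}; fixed.
Sat(EG (b & (EF p))) = {1, 2}

{1, 2}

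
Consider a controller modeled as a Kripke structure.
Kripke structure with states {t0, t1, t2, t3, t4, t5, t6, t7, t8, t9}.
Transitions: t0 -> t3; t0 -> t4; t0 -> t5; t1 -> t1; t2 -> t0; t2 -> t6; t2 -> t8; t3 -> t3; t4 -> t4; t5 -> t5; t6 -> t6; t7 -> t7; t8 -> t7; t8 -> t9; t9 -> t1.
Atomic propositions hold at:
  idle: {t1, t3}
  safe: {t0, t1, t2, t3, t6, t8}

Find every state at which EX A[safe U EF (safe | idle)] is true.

Sat(safe | idle) = {t0, t1, t2, t3, t6, t8}
EF (safe | idle): least fixpoint, start Z0 = {t0, t1, t2, t3, t6, t8}, add states with some successor in Z. Z1 = {t0, t1, t2, t3, t6, t8, t9}; fixed.
Sat(EF (safe | idle)) = {t0, t1, t2, t3, t6, t8, t9}
A[safe U EF (safe | idle)]: least fixpoint, start Z0 = Sat(EF (safe | idle)) = {t0, t1, t2, t3, t6, t8, t9}, add states in Sat(safe) with every successor in Z. Already a fixed point.
Sat(A[safe U EF (safe | idle)]) = {t0, t1, t2, t3, t6, t8, t9}
Sat(EX A[safe U EF (safe | idle)]) = {s : some successor in {t0, t1, t2, t3, t6, t8, t9}} = {t0, t1, t2, t3, t6, t8, t9}

{t0, t1, t2, t3, t6, t8, t9}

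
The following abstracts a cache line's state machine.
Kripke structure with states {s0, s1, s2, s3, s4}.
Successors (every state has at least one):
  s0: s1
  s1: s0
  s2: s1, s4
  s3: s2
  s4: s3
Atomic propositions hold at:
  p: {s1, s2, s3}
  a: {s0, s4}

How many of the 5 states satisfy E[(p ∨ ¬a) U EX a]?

Sat(¬a) = {s1, s2, s3}
Sat(p ∨ ¬a) = {s1, s2, s3}
Sat(EX a) = {s : some successor in {s0, s4}} = {s1, s2}
E[(p ∨ ¬a) U EX a]: least fixpoint, start Z0 = Sat(EX a) = {s1, s2}, add states in Sat(p ∨ ¬a) with some successor in Z. Z1 = {s1, s2, s3}; fixed.
Sat(E[(p ∨ ¬a) U EX a]) = {s1, s2, s3}
|Sat(E[(p ∨ ¬a) U EX a])| = |{s1, s2, s3}| = 3.

3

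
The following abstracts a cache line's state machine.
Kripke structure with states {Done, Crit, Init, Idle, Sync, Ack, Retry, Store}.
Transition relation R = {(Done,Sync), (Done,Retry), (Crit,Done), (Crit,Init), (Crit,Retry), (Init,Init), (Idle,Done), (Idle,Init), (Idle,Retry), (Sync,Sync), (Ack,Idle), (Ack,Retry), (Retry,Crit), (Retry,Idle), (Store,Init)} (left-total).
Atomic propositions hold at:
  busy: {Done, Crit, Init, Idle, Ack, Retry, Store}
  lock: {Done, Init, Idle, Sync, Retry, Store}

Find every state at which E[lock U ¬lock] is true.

Sat(¬lock) = {Crit, Ack}
E[lock U ¬lock]: least fixpoint, start Z0 = Sat(¬lock) = {Crit, Ack}, add states in Sat(lock) with some successor in Z. Z1 = {Crit, Ack, Retry}; Z2 = {Done, Crit, Idle, Ack, Retry}; fixed.
Sat(E[lock U ¬lock]) = {Done, Crit, Idle, Ack, Retry}

{Done, Crit, Idle, Ack, Retry}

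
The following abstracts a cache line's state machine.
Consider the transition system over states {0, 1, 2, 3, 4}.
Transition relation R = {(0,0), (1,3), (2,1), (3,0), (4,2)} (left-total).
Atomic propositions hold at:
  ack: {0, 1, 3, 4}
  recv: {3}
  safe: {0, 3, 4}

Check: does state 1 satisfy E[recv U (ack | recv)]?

Yes

Sat(ack | recv) = {0, 1, 3, 4}
E[recv U (ack | recv)]: least fixpoint, start Z0 = Sat((ack | recv)) = {0, 1, 3, 4}, add states in Sat(recv) with some successor in Z. Already a fixed point.
Sat(E[recv U (ack | recv)]) = {0, 1, 3, 4}
1 ∈ Sat(E[recv U (ack | recv)]) = {0, 1, 3, 4}, so the formula holds at 1.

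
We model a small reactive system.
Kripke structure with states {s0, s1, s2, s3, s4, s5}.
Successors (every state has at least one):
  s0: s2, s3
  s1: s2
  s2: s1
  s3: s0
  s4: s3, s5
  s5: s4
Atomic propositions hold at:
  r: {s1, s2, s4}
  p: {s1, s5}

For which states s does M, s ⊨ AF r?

AF r: least fixpoint, start Z0 = {s1, s2, s4}, add states with every successor in Z. Z1 = {s1, s2, s4, s5}; fixed.
Sat(AF r) = {s1, s2, s4, s5}

{s1, s2, s4, s5}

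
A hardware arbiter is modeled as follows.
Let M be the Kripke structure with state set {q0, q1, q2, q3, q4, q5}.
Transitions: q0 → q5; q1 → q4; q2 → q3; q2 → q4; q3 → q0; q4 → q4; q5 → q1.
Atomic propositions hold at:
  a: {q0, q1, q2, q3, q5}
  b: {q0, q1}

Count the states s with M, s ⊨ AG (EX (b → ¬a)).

2

Sat(¬a) = {q4}
Sat(b → ¬a) = {q2, q3, q4, q5}
Sat(EX (b → ¬a)) = {s : some successor in {q2, q3, q4, q5}} = {q0, q1, q2, q4}
AG (EX (b → ¬a)): greatest fixpoint, start Z0 = {q0, q1, q2, q4}, keep only states in Sat with every successor in Z. Z1 = {q1, q4}; fixed.
Sat(AG (EX (b → ¬a))) = {q1, q4}
|Sat(AG (EX (b → ¬a)))| = |{q1, q4}| = 2.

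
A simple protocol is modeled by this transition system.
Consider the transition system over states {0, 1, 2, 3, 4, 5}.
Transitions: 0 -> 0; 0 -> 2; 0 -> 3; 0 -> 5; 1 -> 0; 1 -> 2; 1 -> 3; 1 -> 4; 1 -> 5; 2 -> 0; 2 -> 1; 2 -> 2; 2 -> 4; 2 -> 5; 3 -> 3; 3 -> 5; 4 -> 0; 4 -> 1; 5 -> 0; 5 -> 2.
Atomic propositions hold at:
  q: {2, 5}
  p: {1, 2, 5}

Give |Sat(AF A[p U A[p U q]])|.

A[p U q]: least fixpoint, start Z0 = Sat(q) = {2, 5}, add states in Sat(p) with every successor in Z. Already a fixed point.
Sat(A[p U q]) = {2, 5}
A[p U A[p U q]]: least fixpoint, start Z0 = Sat(A[p U q]) = {2, 5}, add states in Sat(p) with every successor in Z. Already a fixed point.
Sat(A[p U A[p U q]]) = {2, 5}
AF A[p U A[p U q]]: least fixpoint, start Z0 = {2, 5}, add states with every successor in Z. Already a fixed point.
Sat(AF A[p U A[p U q]]) = {2, 5}
|Sat(AF A[p U A[p U q]])| = |{2, 5}| = 2.

2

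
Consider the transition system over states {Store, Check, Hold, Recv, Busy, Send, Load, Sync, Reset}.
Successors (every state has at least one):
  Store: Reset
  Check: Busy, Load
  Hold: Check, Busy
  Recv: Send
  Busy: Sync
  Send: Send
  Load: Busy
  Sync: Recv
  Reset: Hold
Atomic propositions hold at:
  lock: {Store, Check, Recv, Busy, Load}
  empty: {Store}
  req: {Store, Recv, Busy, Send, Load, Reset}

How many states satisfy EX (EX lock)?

Sat(EX lock) = {s : some successor in {Store, Check, Recv, Busy, Load}} = {Check, Hold, Load, Sync}
Sat(EX (EX lock)) = {s : some successor in {Check, Hold, Load, Sync}} = {Check, Hold, Busy, Reset}
|Sat(EX (EX lock))| = |{Check, Hold, Busy, Reset}| = 4.

4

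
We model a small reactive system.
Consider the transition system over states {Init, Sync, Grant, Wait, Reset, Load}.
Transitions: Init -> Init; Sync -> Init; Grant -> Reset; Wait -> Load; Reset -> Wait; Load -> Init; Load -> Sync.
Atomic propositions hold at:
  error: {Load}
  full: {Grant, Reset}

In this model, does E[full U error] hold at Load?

Yes

E[full U error]: least fixpoint, start Z0 = Sat(error) = {Load}, add states in Sat(full) with some successor in Z. Already a fixed point.
Sat(E[full U error]) = {Load}
Load ∈ Sat(E[full U error]) = {Load}, so the formula holds at Load.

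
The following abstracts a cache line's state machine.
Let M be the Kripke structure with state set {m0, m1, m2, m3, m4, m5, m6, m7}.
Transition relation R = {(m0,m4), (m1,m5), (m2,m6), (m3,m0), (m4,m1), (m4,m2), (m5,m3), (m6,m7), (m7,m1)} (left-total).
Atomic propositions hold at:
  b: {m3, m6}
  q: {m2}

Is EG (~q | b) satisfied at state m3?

Sat(~q) = {m0, m1, m3, m4, m5, m6, m7}
Sat(~q | b) = {m0, m1, m3, m4, m5, m6, m7}
EG (~q | b): greatest fixpoint, start Z0 = {m0, m1, m3, m4, m5, m6, m7}, keep only states in Sat with some successor in Z. Already a fixed point.
Sat(EG (~q | b)) = {m0, m1, m3, m4, m5, m6, m7}
m3 ∈ Sat(EG (~q | b)) = {m0, m1, m3, m4, m5, m6, m7}, so the formula holds at m3.

Yes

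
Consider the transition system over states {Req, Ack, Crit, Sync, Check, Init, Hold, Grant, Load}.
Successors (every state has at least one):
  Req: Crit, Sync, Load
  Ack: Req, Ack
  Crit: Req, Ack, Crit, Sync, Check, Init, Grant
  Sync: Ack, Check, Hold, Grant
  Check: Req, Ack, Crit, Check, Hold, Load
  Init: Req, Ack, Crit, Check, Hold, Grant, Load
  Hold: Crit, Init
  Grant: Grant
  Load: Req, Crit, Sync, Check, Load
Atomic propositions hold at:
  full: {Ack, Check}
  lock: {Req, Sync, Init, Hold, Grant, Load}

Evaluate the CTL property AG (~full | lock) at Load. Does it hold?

No

Sat(~full) = {Req, Crit, Sync, Init, Hold, Grant, Load}
Sat(~full | lock) = {Req, Crit, Sync, Init, Hold, Grant, Load}
AG (~full | lock): greatest fixpoint, start Z0 = {Req, Crit, Sync, Init, Hold, Grant, Load}, keep only states in Sat with every successor in Z. Z1 = {Req, Hold, Grant}; Z2 = {Grant}; fixed.
Sat(AG (~full | lock)) = {Grant}
Load ∉ Sat(AG (~full | lock)) = {Grant}, so the formula does not hold at Load.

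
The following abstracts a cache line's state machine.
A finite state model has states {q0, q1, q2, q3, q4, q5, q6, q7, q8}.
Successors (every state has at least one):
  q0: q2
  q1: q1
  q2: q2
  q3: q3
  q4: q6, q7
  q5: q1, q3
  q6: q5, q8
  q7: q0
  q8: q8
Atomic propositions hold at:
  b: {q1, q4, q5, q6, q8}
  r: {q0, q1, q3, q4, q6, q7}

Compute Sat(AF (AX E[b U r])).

E[b U r]: least fixpoint, start Z0 = Sat(r) = {q0, q1, q3, q4, q6, q7}, add states in Sat(b) with some successor in Z. Z1 = {q0, q1, q3, q4, q5, q6, q7}; fixed.
Sat(E[b U r]) = {q0, q1, q3, q4, q5, q6, q7}
Sat(AX E[b U r]) = {s : every successor in {q0, q1, q3, q4, q5, q6, q7}} = {q1, q3, q4, q5, q7}
AF (AX E[b U r]): least fixpoint, start Z0 = {q1, q3, q4, q5, q7}, add states with every successor in Z. Already a fixed point.
Sat(AF (AX E[b U r])) = {q1, q3, q4, q5, q7}

{q1, q3, q4, q5, q7}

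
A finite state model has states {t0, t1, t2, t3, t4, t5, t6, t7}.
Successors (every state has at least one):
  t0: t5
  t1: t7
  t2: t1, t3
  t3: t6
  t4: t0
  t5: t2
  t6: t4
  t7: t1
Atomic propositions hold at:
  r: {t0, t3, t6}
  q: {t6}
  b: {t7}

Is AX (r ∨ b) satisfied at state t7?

Sat(r ∨ b) = {t0, t3, t6, t7}
Sat(AX (r ∨ b)) = {s : every successor in {t0, t3, t6, t7}} = {t1, t3, t4}
t7 ∉ Sat(AX (r ∨ b)) = {t1, t3, t4}, so the formula does not hold at t7.

No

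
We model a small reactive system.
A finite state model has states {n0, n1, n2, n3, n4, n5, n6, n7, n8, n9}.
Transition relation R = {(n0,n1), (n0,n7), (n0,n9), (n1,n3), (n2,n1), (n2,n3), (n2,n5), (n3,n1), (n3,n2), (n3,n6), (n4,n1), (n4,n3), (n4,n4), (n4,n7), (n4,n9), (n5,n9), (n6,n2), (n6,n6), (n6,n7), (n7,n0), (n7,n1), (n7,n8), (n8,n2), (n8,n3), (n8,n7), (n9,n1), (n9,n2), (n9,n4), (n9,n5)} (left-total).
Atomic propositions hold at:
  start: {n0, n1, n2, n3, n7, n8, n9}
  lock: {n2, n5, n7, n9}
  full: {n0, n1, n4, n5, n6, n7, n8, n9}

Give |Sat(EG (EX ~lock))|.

9

Sat(~lock) = {n0, n1, n3, n4, n6, n8}
Sat(EX ~lock) = {s : some successor in {n0, n1, n3, n4, n6, n8}} = {n0, n1, n2, n3, n4, n6, n7, n8, n9}
EG (EX ~lock): greatest fixpoint, start Z0 = {n0, n1, n2, n3, n4, n6, n7, n8, n9}, keep only states in Sat with some successor in Z. Already a fixed point.
Sat(EG (EX ~lock)) = {n0, n1, n2, n3, n4, n6, n7, n8, n9}
|Sat(EG (EX ~lock))| = |{n0, n1, n2, n3, n4, n6, n7, n8, n9}| = 9.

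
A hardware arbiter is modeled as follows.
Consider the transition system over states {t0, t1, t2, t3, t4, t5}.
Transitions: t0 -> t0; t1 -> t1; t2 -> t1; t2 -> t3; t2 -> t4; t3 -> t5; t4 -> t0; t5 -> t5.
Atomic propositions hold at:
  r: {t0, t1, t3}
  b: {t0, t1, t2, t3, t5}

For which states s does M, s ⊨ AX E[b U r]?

E[b U r]: least fixpoint, start Z0 = Sat(r) = {t0, t1, t3}, add states in Sat(b) with some successor in Z. Z1 = {t0, t1, t2, t3}; fixed.
Sat(E[b U r]) = {t0, t1, t2, t3}
Sat(AX E[b U r]) = {s : every successor in {t0, t1, t2, t3}} = {t0, t1, t4}

{t0, t1, t4}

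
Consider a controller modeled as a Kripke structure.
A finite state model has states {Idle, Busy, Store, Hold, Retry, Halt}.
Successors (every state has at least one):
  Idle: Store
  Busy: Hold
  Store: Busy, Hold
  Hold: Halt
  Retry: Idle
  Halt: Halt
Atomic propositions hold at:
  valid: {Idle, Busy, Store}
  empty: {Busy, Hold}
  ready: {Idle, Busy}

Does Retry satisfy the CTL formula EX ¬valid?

No

Sat(¬valid) = {Hold, Retry, Halt}
Sat(EX ¬valid) = {s : some successor in {Hold, Retry, Halt}} = {Busy, Store, Hold, Halt}
Retry ∉ Sat(EX ¬valid) = {Busy, Store, Hold, Halt}, so the formula does not hold at Retry.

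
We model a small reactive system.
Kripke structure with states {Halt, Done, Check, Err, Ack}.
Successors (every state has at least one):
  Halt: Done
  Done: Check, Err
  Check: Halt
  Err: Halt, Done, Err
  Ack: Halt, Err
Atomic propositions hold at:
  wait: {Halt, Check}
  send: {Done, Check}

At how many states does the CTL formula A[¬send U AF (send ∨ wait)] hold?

Sat(¬send) = {Halt, Err, Ack}
Sat(send ∨ wait) = {Halt, Done, Check}
AF (send ∨ wait): least fixpoint, start Z0 = {Halt, Done, Check}, add states with every successor in Z. Already a fixed point.
Sat(AF (send ∨ wait)) = {Halt, Done, Check}
A[¬send U AF (send ∨ wait)]: least fixpoint, start Z0 = Sat(AF (send ∨ wait)) = {Halt, Done, Check}, add states in Sat(¬send) with every successor in Z. Already a fixed point.
Sat(A[¬send U AF (send ∨ wait)]) = {Halt, Done, Check}
|Sat(A[¬send U AF (send ∨ wait)])| = |{Halt, Done, Check}| = 3.

3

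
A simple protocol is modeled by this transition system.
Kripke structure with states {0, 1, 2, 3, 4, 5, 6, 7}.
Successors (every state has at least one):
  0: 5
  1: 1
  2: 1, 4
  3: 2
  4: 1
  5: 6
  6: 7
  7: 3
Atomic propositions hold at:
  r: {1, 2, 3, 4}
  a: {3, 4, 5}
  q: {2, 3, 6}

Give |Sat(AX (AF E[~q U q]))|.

Sat(~q) = {0, 1, 4, 5, 7}
E[~q U q]: least fixpoint, start Z0 = Sat(q) = {2, 3, 6}, add states in Sat(~q) with some successor in Z. Z1 = {2, 3, 5, 6, 7}; Z2 = {0, 2, 3, 5, 6, 7}; fixed.
Sat(E[~q U q]) = {0, 2, 3, 5, 6, 7}
AF E[~q U q]: least fixpoint, start Z0 = {0, 2, 3, 5, 6, 7}, add states with every successor in Z. Already a fixed point.
Sat(AF E[~q U q]) = {0, 2, 3, 5, 6, 7}
Sat(AX (AF E[~q U q])) = {s : every successor in {0, 2, 3, 5, 6, 7}} = {0, 3, 5, 6, 7}
|Sat(AX (AF E[~q U q]))| = |{0, 3, 5, 6, 7}| = 5.

5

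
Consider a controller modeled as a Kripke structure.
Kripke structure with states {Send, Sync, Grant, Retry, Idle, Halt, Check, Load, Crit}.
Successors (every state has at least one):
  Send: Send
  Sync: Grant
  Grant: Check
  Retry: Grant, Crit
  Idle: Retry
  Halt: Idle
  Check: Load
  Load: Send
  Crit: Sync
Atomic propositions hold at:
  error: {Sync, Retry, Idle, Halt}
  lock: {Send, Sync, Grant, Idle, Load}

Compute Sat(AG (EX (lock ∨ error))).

Sat(lock ∨ error) = {Send, Sync, Grant, Retry, Idle, Halt, Load}
Sat(EX (lock ∨ error)) = {s : some successor in {Send, Sync, Grant, Retry, Idle, Halt, Load}} = {Send, Sync, Retry, Idle, Halt, Check, Load, Crit}
AG (EX (lock ∨ error)): greatest fixpoint, start Z0 = {Send, Sync, Retry, Idle, Halt, Check, Load, Crit}, keep only states in Sat with every successor in Z. Z1 = {Send, Idle, Halt, Check, Load, Crit}; Z2 = {Send, Halt, Check, Load}; Z3 = {Send, Check, Load}; fixed.
Sat(AG (EX (lock ∨ error))) = {Send, Check, Load}

{Send, Check, Load}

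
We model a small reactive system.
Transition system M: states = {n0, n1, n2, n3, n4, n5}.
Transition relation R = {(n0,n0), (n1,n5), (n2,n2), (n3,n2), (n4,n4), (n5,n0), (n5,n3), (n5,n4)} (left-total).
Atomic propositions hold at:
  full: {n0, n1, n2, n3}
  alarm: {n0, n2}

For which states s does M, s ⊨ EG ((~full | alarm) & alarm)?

{n0, n2}

Sat(~full) = {n4, n5}
Sat(~full | alarm) = {n0, n2, n4, n5}
Sat((~full | alarm) & alarm) = {n0, n2}
EG ((~full | alarm) & alarm): greatest fixpoint, start Z0 = {n0, n2}, keep only states in Sat with some successor in Z. Already a fixed point.
Sat(EG ((~full | alarm) & alarm)) = {n0, n2}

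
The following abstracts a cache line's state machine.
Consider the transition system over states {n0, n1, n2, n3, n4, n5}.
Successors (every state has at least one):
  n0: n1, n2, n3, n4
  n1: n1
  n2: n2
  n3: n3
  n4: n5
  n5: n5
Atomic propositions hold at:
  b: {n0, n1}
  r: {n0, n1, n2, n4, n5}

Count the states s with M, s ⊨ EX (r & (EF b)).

2

EF b: least fixpoint, start Z0 = {n0, n1}, add states with some successor in Z. Already a fixed point.
Sat(EF b) = {n0, n1}
Sat(r & (EF b)) = {n0, n1}
Sat(EX (r & (EF b))) = {s : some successor in {n0, n1}} = {n0, n1}
|Sat(EX (r & (EF b)))| = |{n0, n1}| = 2.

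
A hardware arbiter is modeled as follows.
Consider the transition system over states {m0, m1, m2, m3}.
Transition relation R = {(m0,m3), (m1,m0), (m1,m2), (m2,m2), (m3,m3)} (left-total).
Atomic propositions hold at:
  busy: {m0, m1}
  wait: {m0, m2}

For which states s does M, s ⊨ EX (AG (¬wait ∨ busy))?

{m0, m1, m3}

Sat(¬wait) = {m1, m3}
Sat(¬wait ∨ busy) = {m0, m1, m3}
AG (¬wait ∨ busy): greatest fixpoint, start Z0 = {m0, m1, m3}, keep only states in Sat with every successor in Z. Z1 = {m0, m3}; fixed.
Sat(AG (¬wait ∨ busy)) = {m0, m3}
Sat(EX (AG (¬wait ∨ busy))) = {s : some successor in {m0, m3}} = {m0, m1, m3}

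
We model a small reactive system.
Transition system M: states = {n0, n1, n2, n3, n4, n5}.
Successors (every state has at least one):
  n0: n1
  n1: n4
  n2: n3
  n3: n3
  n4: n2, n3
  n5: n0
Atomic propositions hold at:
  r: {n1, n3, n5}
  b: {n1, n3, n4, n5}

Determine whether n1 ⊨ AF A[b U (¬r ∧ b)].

Sat(¬r) = {n0, n2, n4}
Sat(¬r ∧ b) = {n4}
A[b U (¬r ∧ b)]: least fixpoint, start Z0 = Sat((¬r ∧ b)) = {n4}, add states in Sat(b) with every successor in Z. Z1 = {n1, n4}; fixed.
Sat(A[b U (¬r ∧ b)]) = {n1, n4}
AF A[b U (¬r ∧ b)]: least fixpoint, start Z0 = {n1, n4}, add states with every successor in Z. Z1 = {n0, n1, n4}; Z2 = {n0, n1, n4, n5}; fixed.
Sat(AF A[b U (¬r ∧ b)]) = {n0, n1, n4, n5}
n1 ∈ Sat(AF A[b U (¬r ∧ b)]) = {n0, n1, n4, n5}, so the formula holds at n1.

Yes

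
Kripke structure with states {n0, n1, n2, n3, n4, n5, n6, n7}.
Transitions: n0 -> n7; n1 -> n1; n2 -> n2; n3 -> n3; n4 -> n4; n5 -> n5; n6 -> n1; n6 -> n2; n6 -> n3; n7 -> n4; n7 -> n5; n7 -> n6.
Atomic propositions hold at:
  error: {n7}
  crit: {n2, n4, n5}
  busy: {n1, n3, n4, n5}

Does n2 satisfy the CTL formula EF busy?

EF busy: least fixpoint, start Z0 = {n1, n3, n4, n5}, add states with some successor in Z. Z1 = {n1, n3, n4, n5, n6, n7}; Z2 = {n0, n1, n3, n4, n5, n6, n7}; fixed.
Sat(EF busy) = {n0, n1, n3, n4, n5, n6, n7}
n2 ∉ Sat(EF busy) = {n0, n1, n3, n4, n5, n6, n7}, so the formula does not hold at n2.

No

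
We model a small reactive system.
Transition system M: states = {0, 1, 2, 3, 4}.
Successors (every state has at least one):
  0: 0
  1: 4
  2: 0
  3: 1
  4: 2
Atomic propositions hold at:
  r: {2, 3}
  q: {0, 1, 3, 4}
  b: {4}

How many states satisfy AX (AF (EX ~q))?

Sat(~q) = {2}
Sat(EX ~q) = {s : some successor in {2}} = {4}
AF (EX ~q): least fixpoint, start Z0 = {4}, add states with every successor in Z. Z1 = {1, 4}; Z2 = {1, 3, 4}; fixed.
Sat(AF (EX ~q)) = {1, 3, 4}
Sat(AX (AF (EX ~q))) = {s : every successor in {1, 3, 4}} = {1, 3}
|Sat(AX (AF (EX ~q)))| = |{1, 3}| = 2.

2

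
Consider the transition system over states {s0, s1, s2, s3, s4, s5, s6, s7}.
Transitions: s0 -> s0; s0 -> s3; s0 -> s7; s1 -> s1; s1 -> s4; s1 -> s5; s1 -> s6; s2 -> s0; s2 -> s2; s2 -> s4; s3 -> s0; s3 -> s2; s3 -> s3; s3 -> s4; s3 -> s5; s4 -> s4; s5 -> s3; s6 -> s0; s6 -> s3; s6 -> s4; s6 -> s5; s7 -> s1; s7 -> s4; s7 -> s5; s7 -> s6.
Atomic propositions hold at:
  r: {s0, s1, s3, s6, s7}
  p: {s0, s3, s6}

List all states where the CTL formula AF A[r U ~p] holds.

{s1, s2, s4, s5, s7}

Sat(~p) = {s1, s2, s4, s5, s7}
A[r U ~p]: least fixpoint, start Z0 = Sat(~p) = {s1, s2, s4, s5, s7}, add states in Sat(r) with every successor in Z. Already a fixed point.
Sat(A[r U ~p]) = {s1, s2, s4, s5, s7}
AF A[r U ~p]: least fixpoint, start Z0 = {s1, s2, s4, s5, s7}, add states with every successor in Z. Already a fixed point.
Sat(AF A[r U ~p]) = {s1, s2, s4, s5, s7}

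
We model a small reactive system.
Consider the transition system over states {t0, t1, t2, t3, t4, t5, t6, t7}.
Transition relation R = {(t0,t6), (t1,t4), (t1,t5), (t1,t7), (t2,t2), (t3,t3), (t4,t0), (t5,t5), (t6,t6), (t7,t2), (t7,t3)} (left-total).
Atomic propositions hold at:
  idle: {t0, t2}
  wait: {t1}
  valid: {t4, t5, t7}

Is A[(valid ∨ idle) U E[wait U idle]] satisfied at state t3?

Sat(valid ∨ idle) = {t0, t2, t4, t5, t7}
E[wait U idle]: least fixpoint, start Z0 = Sat(idle) = {t0, t2}, add states in Sat(wait) with some successor in Z. Already a fixed point.
Sat(E[wait U idle]) = {t0, t2}
A[(valid ∨ idle) U E[wait U idle]]: least fixpoint, start Z0 = Sat(E[wait U idle]) = {t0, t2}, add states in Sat(valid ∨ idle) with every successor in Z. Z1 = {t0, t2, t4}; fixed.
Sat(A[(valid ∨ idle) U E[wait U idle]]) = {t0, t2, t4}
t3 ∉ Sat(A[(valid ∨ idle) U E[wait U idle]]) = {t0, t2, t4}, so the formula does not hold at t3.

No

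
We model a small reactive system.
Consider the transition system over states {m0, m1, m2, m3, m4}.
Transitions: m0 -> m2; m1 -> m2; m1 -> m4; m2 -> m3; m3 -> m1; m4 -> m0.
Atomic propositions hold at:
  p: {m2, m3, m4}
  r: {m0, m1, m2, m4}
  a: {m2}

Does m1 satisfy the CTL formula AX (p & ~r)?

Sat(~r) = {m3}
Sat(p & ~r) = {m3}
Sat(AX (p & ~r)) = {s : every successor in {m3}} = {m2}
m1 ∉ Sat(AX (p & ~r)) = {m2}, so the formula does not hold at m1.

No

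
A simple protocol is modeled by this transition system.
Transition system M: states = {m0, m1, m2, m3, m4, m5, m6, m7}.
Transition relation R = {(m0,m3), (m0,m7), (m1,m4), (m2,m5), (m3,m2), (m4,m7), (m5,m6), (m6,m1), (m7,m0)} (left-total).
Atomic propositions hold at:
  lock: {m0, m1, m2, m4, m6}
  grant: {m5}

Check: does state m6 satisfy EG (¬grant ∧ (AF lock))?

Yes

Sat(¬grant) = {m0, m1, m2, m3, m4, m6, m7}
AF lock: least fixpoint, start Z0 = {m0, m1, m2, m4, m6}, add states with every successor in Z. Z1 = {m0, m1, m2, m3, m4, m5, m6, m7}; fixed.
Sat(AF lock) = {m0, m1, m2, m3, m4, m5, m6, m7}
Sat(¬grant ∧ (AF lock)) = {m0, m1, m2, m3, m4, m6, m7}
EG (¬grant ∧ (AF lock)): greatest fixpoint, start Z0 = {m0, m1, m2, m3, m4, m6, m7}, keep only states in Sat with some successor in Z. Z1 = {m0, m1, m3, m4, m6, m7}; Z2 = {m0, m1, m4, m6, m7}; fixed.
Sat(EG (¬grant ∧ (AF lock))) = {m0, m1, m4, m6, m7}
m6 ∈ Sat(EG (¬grant ∧ (AF lock))) = {m0, m1, m4, m6, m7}, so the formula holds at m6.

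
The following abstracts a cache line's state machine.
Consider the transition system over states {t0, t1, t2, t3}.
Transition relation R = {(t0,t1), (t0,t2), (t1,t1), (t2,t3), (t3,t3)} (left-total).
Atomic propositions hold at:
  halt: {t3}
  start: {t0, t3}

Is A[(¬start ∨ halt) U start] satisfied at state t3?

Yes

Sat(¬start) = {t1, t2}
Sat(¬start ∨ halt) = {t1, t2, t3}
A[(¬start ∨ halt) U start]: least fixpoint, start Z0 = Sat(start) = {t0, t3}, add states in Sat(¬start ∨ halt) with every successor in Z. Z1 = {t0, t2, t3}; fixed.
Sat(A[(¬start ∨ halt) U start]) = {t0, t2, t3}
t3 ∈ Sat(A[(¬start ∨ halt) U start]) = {t0, t2, t3}, so the formula holds at t3.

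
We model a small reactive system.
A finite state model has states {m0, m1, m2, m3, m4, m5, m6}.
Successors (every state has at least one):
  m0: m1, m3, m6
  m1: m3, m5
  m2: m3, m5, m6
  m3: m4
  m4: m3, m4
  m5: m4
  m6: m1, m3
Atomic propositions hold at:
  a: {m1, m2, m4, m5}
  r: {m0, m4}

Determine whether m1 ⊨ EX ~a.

Sat(~a) = {m0, m3, m6}
Sat(EX ~a) = {s : some successor in {m0, m3, m6}} = {m0, m1, m2, m4, m6}
m1 ∈ Sat(EX ~a) = {m0, m1, m2, m4, m6}, so the formula holds at m1.

Yes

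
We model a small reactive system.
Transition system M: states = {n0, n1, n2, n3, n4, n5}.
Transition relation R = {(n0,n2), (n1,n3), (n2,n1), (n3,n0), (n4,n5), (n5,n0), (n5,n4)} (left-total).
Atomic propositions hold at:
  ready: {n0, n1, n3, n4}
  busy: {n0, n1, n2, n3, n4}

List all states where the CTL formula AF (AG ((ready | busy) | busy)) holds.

Sat(ready | busy) = {n0, n1, n2, n3, n4}
Sat((ready | busy) | busy) = {n0, n1, n2, n3, n4}
AG ((ready | busy) | busy): greatest fixpoint, start Z0 = {n0, n1, n2, n3, n4}, keep only states in Sat with every successor in Z. Z1 = {n0, n1, n2, n3}; fixed.
Sat(AG ((ready | busy) | busy)) = {n0, n1, n2, n3}
AF (AG ((ready | busy) | busy)): least fixpoint, start Z0 = {n0, n1, n2, n3}, add states with every successor in Z. Already a fixed point.
Sat(AF (AG ((ready | busy) | busy))) = {n0, n1, n2, n3}

{n0, n1, n2, n3}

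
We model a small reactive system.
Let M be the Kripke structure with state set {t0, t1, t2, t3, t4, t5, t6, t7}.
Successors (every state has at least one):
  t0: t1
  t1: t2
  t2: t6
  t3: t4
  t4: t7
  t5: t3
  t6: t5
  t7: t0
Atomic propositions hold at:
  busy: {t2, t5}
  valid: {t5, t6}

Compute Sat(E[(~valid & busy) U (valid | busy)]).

{t2, t5, t6}

Sat(~valid) = {t0, t1, t2, t3, t4, t7}
Sat(~valid & busy) = {t2}
Sat(valid | busy) = {t2, t5, t6}
E[(~valid & busy) U (valid | busy)]: least fixpoint, start Z0 = Sat((valid | busy)) = {t2, t5, t6}, add states in Sat(~valid & busy) with some successor in Z. Already a fixed point.
Sat(E[(~valid & busy) U (valid | busy)]) = {t2, t5, t6}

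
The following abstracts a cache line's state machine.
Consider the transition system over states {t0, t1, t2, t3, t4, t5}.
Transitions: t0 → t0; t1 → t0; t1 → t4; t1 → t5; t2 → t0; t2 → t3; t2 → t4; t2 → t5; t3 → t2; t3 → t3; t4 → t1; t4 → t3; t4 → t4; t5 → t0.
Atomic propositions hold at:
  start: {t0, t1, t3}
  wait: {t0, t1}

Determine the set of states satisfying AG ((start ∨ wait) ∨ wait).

Sat(start ∨ wait) = {t0, t1, t3}
Sat((start ∨ wait) ∨ wait) = {t0, t1, t3}
AG ((start ∨ wait) ∨ wait): greatest fixpoint, start Z0 = {t0, t1, t3}, keep only states in Sat with every successor in Z. Z1 = {t0}; fixed.
Sat(AG ((start ∨ wait) ∨ wait)) = {t0}

{t0}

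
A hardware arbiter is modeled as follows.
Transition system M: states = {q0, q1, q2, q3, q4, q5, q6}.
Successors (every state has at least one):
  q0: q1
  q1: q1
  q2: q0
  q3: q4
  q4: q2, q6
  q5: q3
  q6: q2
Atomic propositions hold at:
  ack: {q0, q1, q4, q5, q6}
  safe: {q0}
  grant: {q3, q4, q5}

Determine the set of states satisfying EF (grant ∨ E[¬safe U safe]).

{q0, q2, q3, q4, q5, q6}

Sat(¬safe) = {q1, q2, q3, q4, q5, q6}
E[¬safe U safe]: least fixpoint, start Z0 = Sat(safe) = {q0}, add states in Sat(¬safe) with some successor in Z. Z1 = {q0, q2}; Z2 = {q0, q2, q4, q6}; Z3 = {q0, q2, q3, q4, q6}; Z4 = {q0, q2, q3, q4, q5, q6}; fixed.
Sat(E[¬safe U safe]) = {q0, q2, q3, q4, q5, q6}
Sat(grant ∨ E[¬safe U safe]) = {q0, q2, q3, q4, q5, q6}
EF (grant ∨ E[¬safe U safe]): least fixpoint, start Z0 = {q0, q2, q3, q4, q5, q6}, add states with some successor in Z. Already a fixed point.
Sat(EF (grant ∨ E[¬safe U safe])) = {q0, q2, q3, q4, q5, q6}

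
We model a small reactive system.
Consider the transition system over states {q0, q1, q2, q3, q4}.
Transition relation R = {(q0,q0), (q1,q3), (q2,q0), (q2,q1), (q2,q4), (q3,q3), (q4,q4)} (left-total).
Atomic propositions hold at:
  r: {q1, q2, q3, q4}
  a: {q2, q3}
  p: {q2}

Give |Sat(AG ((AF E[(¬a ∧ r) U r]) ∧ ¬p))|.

3

Sat(¬a) = {q0, q1, q4}
Sat(¬a ∧ r) = {q1, q4}
E[(¬a ∧ r) U r]: least fixpoint, start Z0 = Sat(r) = {q1, q2, q3, q4}, add states in Sat(¬a ∧ r) with some successor in Z. Already a fixed point.
Sat(E[(¬a ∧ r) U r]) = {q1, q2, q3, q4}
AF E[(¬a ∧ r) U r]: least fixpoint, start Z0 = {q1, q2, q3, q4}, add states with every successor in Z. Already a fixed point.
Sat(AF E[(¬a ∧ r) U r]) = {q1, q2, q3, q4}
Sat(¬p) = {q0, q1, q3, q4}
Sat((AF E[(¬a ∧ r) U r]) ∧ ¬p) = {q1, q3, q4}
AG ((AF E[(¬a ∧ r) U r]) ∧ ¬p): greatest fixpoint, start Z0 = {q1, q3, q4}, keep only states in Sat with every successor in Z. Already a fixed point.
Sat(AG ((AF E[(¬a ∧ r) U r]) ∧ ¬p)) = {q1, q3, q4}
|Sat(AG ((AF E[(¬a ∧ r) U r]) ∧ ¬p))| = |{q1, q3, q4}| = 3.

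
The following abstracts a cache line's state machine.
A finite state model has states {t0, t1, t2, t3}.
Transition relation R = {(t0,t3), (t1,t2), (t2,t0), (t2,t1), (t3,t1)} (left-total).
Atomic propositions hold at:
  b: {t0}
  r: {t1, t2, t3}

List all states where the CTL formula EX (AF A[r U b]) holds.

A[r U b]: least fixpoint, start Z0 = Sat(b) = {t0}, add states in Sat(r) with every successor in Z. Already a fixed point.
Sat(A[r U b]) = {t0}
AF A[r U b]: least fixpoint, start Z0 = {t0}, add states with every successor in Z. Already a fixed point.
Sat(AF A[r U b]) = {t0}
Sat(EX (AF A[r U b])) = {s : some successor in {t0}} = {t2}

{t2}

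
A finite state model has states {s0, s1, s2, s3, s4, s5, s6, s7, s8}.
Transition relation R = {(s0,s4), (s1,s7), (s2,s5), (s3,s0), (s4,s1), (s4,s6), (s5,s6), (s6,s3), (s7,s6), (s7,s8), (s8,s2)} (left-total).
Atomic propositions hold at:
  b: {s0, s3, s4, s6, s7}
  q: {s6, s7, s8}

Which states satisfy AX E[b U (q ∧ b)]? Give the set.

Sat(q ∧ b) = {s6, s7}
E[b U (q ∧ b)]: least fixpoint, start Z0 = Sat((q ∧ b)) = {s6, s7}, add states in Sat(b) with some successor in Z. Z1 = {s4, s6, s7}; Z2 = {s0, s4, s6, s7}; Z3 = {s0, s3, s4, s6, s7}; fixed.
Sat(E[b U (q ∧ b)]) = {s0, s3, s4, s6, s7}
Sat(AX E[b U (q ∧ b)]) = {s : every successor in {s0, s3, s4, s6, s7}} = {s0, s1, s3, s5, s6}

{s0, s1, s3, s5, s6}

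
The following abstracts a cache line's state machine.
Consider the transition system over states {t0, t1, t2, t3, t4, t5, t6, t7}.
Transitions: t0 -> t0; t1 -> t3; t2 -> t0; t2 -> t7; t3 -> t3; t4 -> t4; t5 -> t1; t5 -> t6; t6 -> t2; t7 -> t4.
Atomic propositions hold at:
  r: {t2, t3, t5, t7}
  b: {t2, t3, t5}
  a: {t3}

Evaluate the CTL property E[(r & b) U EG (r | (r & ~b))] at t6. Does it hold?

No

Sat(r & b) = {t2, t3, t5}
Sat(~b) = {t0, t1, t4, t6, t7}
Sat(r & ~b) = {t7}
Sat(r | (r & ~b)) = {t2, t3, t5, t7}
EG (r | (r & ~b)): greatest fixpoint, start Z0 = {t2, t3, t5, t7}, keep only states in Sat with some successor in Z. Z1 = {t2, t3}; Z2 = {t3}; fixed.
Sat(EG (r | (r & ~b))) = {t3}
E[(r & b) U EG (r | (r & ~b))]: least fixpoint, start Z0 = Sat(EG (r | (r & ~b))) = {t3}, add states in Sat(r & b) with some successor in Z. Already a fixed point.
Sat(E[(r & b) U EG (r | (r & ~b))]) = {t3}
t6 ∉ Sat(E[(r & b) U EG (r | (r & ~b))]) = {t3}, so the formula does not hold at t6.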